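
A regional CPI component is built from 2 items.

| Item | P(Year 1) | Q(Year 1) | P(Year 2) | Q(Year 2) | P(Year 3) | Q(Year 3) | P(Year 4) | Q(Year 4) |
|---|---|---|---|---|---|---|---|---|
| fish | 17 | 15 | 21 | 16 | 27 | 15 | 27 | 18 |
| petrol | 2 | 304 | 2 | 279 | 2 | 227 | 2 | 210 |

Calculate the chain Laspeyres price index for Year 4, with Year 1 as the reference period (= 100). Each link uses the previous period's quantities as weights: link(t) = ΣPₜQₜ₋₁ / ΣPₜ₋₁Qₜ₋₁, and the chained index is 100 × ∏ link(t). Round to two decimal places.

118.44

Link Year 1→Year 2:
ΣP(Year 2)Q(Year 1) = 21×15 + 2×304 = 315 + 608 = 923
ΣP(Year 1)Q(Year 1) = 17×15 + 2×304 = 255 + 608 = 863
link = 923/863 = 1.069525
Link Year 2→Year 3:
ΣP(Year 3)Q(Year 2) = 27×16 + 2×279 = 432 + 558 = 990
ΣP(Year 2)Q(Year 2) = 21×16 + 2×279 = 336 + 558 = 894
link = 990/894 = 1.107383
Link Year 3→Year 4:
ΣP(Year 4)Q(Year 3) = 27×15 + 2×227 = 405 + 454 = 859
ΣP(Year 3)Q(Year 3) = 27×15 + 2×227 = 405 + 454 = 859
link = 859/859 = 1.000000
Chained index = 100 × 1.069525 × 1.107383 × 1.000000 = 118.4373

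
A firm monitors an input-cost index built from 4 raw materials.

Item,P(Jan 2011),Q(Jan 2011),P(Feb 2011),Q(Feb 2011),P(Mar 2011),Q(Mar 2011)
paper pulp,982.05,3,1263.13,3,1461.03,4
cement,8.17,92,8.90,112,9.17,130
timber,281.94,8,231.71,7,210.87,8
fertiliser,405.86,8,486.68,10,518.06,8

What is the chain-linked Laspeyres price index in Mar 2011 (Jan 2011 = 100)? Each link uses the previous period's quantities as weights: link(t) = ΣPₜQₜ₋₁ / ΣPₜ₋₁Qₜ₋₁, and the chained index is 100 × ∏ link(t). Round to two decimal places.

Link Jan 2011→Feb 2011:
ΣP(Feb 2011)Q(Jan 2011) = 1263.13×3 + 8.90×92 + 231.71×8 + 486.68×8 = 3789.39 + 818.8 + 1853.68 + 3893.44 = 10355.31
ΣP(Jan 2011)Q(Jan 2011) = 982.05×3 + 8.17×92 + 281.94×8 + 405.86×8 = 2946.15 + 751.64 + 2255.52 + 3246.88 = 9200.19
link = 10355.31/9200.19 = 1.125554
Link Feb 2011→Mar 2011:
ΣP(Mar 2011)Q(Feb 2011) = 1461.03×3 + 9.17×112 + 210.87×7 + 518.06×10 = 4383.09 + 1027.04 + 1476.09 + 5180.6 = 12066.82
ΣP(Feb 2011)Q(Feb 2011) = 1263.13×3 + 8.90×112 + 231.71×7 + 486.68×10 = 3789.39 + 996.8 + 1621.97 + 4866.8 = 11274.96
link = 12066.82/11274.96 = 1.070232
Chained index = 100 × 1.125554 × 1.070232 = 120.4604

120.46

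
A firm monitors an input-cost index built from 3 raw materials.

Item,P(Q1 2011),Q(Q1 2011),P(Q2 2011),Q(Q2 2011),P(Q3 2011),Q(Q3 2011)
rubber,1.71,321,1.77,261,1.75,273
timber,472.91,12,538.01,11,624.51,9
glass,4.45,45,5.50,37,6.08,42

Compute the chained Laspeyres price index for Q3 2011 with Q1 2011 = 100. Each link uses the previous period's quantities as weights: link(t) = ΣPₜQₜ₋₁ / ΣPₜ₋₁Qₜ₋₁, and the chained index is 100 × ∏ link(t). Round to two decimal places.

Link Q1 2011→Q2 2011:
ΣP(Q2 2011)Q(Q1 2011) = 1.77×321 + 538.01×12 + 5.50×45 = 568.17 + 6456.12 + 247.5 = 7271.79
ΣP(Q1 2011)Q(Q1 2011) = 1.71×321 + 472.91×12 + 4.45×45 = 548.91 + 5674.92 + 200.25 = 6424.08
link = 7271.79/6424.08 = 1.131958
Link Q2 2011→Q3 2011:
ΣP(Q3 2011)Q(Q2 2011) = 1.75×261 + 624.51×11 + 6.08×37 = 456.75 + 6869.61 + 224.96 = 7551.32
ΣP(Q2 2011)Q(Q2 2011) = 1.77×261 + 538.01×11 + 5.50×37 = 461.97 + 5918.11 + 203.5 = 6583.58
link = 7551.32/6583.58 = 1.146993
Chained index = 100 × 1.131958 × 1.146993 = 129.8348

129.83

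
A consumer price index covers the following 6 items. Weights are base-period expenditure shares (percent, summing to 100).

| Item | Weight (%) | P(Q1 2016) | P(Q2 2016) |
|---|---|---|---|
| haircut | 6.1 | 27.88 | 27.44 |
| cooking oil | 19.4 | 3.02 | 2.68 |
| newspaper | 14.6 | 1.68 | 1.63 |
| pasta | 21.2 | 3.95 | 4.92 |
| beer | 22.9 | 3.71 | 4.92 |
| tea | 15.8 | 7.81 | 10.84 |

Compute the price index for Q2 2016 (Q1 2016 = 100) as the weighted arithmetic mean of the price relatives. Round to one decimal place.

haircut: 6.1 × (27.44/27.88) = 6.1 × 0.984218 = 6.0037
cooking oil: 19.4 × (2.68/3.02) = 19.4 × 0.887417 = 17.2159
newspaper: 14.6 × (1.63/1.68) = 14.6 × 0.970238 = 14.1655
pasta: 21.2 × (4.92/3.95) = 21.2 × 1.245570 = 26.4061
beer: 22.9 × (4.92/3.71) = 22.9 × 1.326146 = 30.3687
tea: 15.8 × (10.84/7.81) = 15.8 × 1.387964 = 21.9298
Index = Σ wᵢ·(p₁ᵢ/p₀ᵢ) = 6.0037 + 17.2159 + 14.1655 + 26.4061 + 30.3687 + 21.9298 = 116.0897

116.1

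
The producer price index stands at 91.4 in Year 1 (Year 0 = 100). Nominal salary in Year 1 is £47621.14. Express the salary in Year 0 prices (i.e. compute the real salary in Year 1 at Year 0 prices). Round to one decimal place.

Real = Nominal ÷ (Index/100) = 47621.14 ÷ (91.4/100)
     = 47621.14 ÷ 0.914 = 52101.9037

52101.9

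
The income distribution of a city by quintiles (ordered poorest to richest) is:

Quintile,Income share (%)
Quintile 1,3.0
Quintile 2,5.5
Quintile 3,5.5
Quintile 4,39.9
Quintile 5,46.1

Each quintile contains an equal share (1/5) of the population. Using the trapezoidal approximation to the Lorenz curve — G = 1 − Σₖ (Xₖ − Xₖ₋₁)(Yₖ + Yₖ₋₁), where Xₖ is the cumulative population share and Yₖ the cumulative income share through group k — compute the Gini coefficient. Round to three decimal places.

Cumulative income shares Yₖ: 0.0300, 0.0850, 0.1400, 0.5390, 1.0000
Σ (Xₖ−Xₖ₋₁)(Yₖ+Yₖ₋₁) = (1/5)(0.0300+0.0000) + (1/5)(0.0850+0.0300) + (1/5)(0.1400+0.0850) + (1/5)(0.5390+0.1400) + (1/5)(1.0000+0.5390)
  = 0.0060 + 0.0230 + 0.0450 + 0.1358 + 0.3078 = 0.5176
G = 1 − 0.5176 = 0.4824

0.482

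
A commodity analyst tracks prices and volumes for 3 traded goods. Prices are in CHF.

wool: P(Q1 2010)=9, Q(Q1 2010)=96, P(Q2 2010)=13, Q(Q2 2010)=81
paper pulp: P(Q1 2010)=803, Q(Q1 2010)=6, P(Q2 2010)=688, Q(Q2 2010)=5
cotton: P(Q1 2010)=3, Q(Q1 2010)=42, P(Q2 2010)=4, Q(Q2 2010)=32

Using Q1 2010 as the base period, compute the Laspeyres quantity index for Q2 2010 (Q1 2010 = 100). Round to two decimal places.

Laspeyres quantity index uses base-period prices as weights.
ΣP(Q1 2010)·Q(Q2 2010) = 9×81 + 803×5 + 3×32 = 729 + 4015 + 96 = 4840
ΣP(Q1 2010)·Q(Q1 2010) = 9×96 + 803×6 + 3×42 = 864 + 4818 + 126 = 5808
Index = 4840 / 5808 × 100 = 83.3333

83.33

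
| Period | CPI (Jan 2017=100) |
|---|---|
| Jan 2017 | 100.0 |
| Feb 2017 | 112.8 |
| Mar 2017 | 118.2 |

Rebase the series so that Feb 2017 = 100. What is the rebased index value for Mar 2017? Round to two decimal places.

Rebased(Mar 2017) = 118.2 / 112.8 × 100 = 104.7872

104.79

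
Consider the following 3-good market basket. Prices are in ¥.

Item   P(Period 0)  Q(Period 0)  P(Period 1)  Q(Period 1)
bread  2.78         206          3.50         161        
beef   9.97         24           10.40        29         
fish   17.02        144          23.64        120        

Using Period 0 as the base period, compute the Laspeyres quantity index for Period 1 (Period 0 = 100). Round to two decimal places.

85.17

Laspeyres quantity index uses base-period prices as weights.
ΣP(Period 0)·Q(Period 1) = 2.78×161 + 9.97×29 + 17.02×120 = 447.58 + 289.13 + 2042.4 = 2779.11
ΣP(Period 0)·Q(Period 0) = 2.78×206 + 9.97×24 + 17.02×144 = 572.68 + 239.28 + 2450.88 = 3262.84
Index = 2779.11 / 3262.84 × 100 = 85.1746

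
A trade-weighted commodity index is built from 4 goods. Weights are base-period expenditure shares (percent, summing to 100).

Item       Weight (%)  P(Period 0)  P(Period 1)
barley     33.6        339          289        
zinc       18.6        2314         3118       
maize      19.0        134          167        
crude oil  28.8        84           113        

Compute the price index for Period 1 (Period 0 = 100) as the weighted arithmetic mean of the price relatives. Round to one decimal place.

barley: 33.6 × (289/339) = 33.6 × 0.852507 = 28.6442
zinc: 18.6 × (3118/2314) = 18.6 × 1.347450 = 25.0626
maize: 19.0 × (167/134) = 19.0 × 1.246269 = 23.6791
crude oil: 28.8 × (113/84) = 28.8 × 1.345238 = 38.7429
Index = Σ wᵢ·(p₁ᵢ/p₀ᵢ) = 28.6442 + 25.0626 + 23.6791 + 38.7429 = 116.1288

116.1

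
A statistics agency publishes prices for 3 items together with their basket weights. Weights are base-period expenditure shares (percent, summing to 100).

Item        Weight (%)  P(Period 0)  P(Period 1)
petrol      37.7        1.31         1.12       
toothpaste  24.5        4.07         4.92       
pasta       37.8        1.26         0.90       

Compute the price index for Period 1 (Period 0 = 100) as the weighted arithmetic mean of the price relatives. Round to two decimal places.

88.85

petrol: 37.7 × (1.12/1.31) = 37.7 × 0.854962 = 32.2321
toothpaste: 24.5 × (4.92/4.07) = 24.5 × 1.208845 = 29.6167
pasta: 37.8 × (0.90/1.26) = 37.8 × 0.714286 = 27.0000
Index = Σ wᵢ·(p₁ᵢ/p₀ᵢ) = 32.2321 + 29.6167 + 27.0000 = 88.8488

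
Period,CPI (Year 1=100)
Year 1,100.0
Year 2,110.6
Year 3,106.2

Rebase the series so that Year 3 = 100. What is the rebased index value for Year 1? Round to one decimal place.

94.2

Rebased(Year 1) = 100.0 / 106.2 × 100 = 94.1620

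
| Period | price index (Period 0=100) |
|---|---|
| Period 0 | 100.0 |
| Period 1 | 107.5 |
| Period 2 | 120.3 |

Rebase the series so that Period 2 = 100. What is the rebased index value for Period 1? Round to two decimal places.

89.36

Rebased(Period 1) = 107.5 / 120.3 × 100 = 89.3599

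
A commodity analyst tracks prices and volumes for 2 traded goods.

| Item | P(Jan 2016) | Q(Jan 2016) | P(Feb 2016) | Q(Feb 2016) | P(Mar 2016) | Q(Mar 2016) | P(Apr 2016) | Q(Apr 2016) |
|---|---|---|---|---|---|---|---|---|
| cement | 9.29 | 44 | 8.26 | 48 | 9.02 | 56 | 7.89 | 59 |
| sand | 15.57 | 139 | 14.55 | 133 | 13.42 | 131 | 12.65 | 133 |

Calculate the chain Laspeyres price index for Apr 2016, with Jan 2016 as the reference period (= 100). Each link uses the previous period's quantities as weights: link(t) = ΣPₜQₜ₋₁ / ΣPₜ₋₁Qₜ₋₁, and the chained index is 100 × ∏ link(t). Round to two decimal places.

81.80

Link Jan 2016→Feb 2016:
ΣP(Feb 2016)Q(Jan 2016) = 8.26×44 + 14.55×139 = 363.44 + 2022.45 = 2385.89
ΣP(Jan 2016)Q(Jan 2016) = 9.29×44 + 15.57×139 = 408.76 + 2164.23 = 2572.99
link = 2385.89/2572.99 = 0.927283
Link Feb 2016→Mar 2016:
ΣP(Mar 2016)Q(Feb 2016) = 9.02×48 + 13.42×133 = 432.96 + 1784.86 = 2217.82
ΣP(Feb 2016)Q(Feb 2016) = 8.26×48 + 14.55×133 = 396.48 + 1935.15 = 2331.63
link = 2217.82/2331.63 = 0.951189
Link Mar 2016→Apr 2016:
ΣP(Apr 2016)Q(Mar 2016) = 7.89×56 + 12.65×131 = 441.84 + 1657.15 = 2098.99
ΣP(Mar 2016)Q(Mar 2016) = 9.02×56 + 13.42×131 = 505.12 + 1758.02 = 2263.14
link = 2098.99/2263.14 = 0.927468
Chained index = 100 × 0.927283 × 0.951189 × 0.927468 = 81.8046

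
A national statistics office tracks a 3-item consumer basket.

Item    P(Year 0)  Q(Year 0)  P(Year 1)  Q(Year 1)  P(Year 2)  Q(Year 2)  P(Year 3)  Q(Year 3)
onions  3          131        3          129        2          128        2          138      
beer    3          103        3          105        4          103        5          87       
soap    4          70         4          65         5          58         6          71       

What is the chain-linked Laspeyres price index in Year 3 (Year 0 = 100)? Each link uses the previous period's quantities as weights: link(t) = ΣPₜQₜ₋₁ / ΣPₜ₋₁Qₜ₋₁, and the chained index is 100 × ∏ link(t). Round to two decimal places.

121.78

Link Year 0→Year 1:
ΣP(Year 1)Q(Year 0) = 3×131 + 3×103 + 4×70 = 393 + 309 + 280 = 982
ΣP(Year 0)Q(Year 0) = 3×131 + 3×103 + 4×70 = 393 + 309 + 280 = 982
link = 982/982 = 1.000000
Link Year 1→Year 2:
ΣP(Year 2)Q(Year 1) = 2×129 + 4×105 + 5×65 = 258 + 420 + 325 = 1003
ΣP(Year 1)Q(Year 1) = 3×129 + 3×105 + 4×65 = 387 + 315 + 260 = 962
link = 1003/962 = 1.042620
Link Year 2→Year 3:
ΣP(Year 3)Q(Year 2) = 2×128 + 5×103 + 6×58 = 256 + 515 + 348 = 1119
ΣP(Year 2)Q(Year 2) = 2×128 + 4×103 + 5×58 = 256 + 412 + 290 = 958
link = 1119/958 = 1.168058
Chained index = 100 × 1.000000 × 1.042620 × 1.168058 = 121.7841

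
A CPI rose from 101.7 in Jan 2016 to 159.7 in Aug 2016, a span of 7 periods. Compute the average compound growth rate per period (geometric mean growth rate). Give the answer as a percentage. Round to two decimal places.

Growth factor = (159.7/101.7)^(1/7) = (1.570305)^(1/7) = 1.066590
Growth rate = 1.066590 − 1 = 0.066590 = 6.6590%

6.66%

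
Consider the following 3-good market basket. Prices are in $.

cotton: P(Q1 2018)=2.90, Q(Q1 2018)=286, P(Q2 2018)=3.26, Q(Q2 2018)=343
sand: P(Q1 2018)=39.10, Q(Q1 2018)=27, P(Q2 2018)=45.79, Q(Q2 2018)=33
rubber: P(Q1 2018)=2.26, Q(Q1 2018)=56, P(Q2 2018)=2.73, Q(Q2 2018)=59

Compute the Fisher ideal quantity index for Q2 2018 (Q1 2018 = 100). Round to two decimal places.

120.20

Laspeyres component (base-period weights):
ΣP(Q1 2018)Q(Q2 2018) = 2.90×343 + 39.10×33 + 2.26×59 = 994.7 + 1290.3 + 133.34 = 2418.34
ΣP(Q1 2018)Q(Q1 2018) = 2.90×286 + 39.10×27 + 2.26×56 = 829.4 + 1055.7 + 126.56 = 2011.66
L = 2418.34 / 2011.66 × 100 = 120.2161
Paasche component (current-period weights):
ΣP(Q2 2018)Q(Q2 2018) = 3.26×343 + 45.79×33 + 2.73×59 = 1118.18 + 1511.07 + 161.07 = 2790.32
ΣP(Q2 2018)Q(Q1 2018) = 3.26×286 + 45.79×27 + 2.73×56 = 932.36 + 1236.33 + 152.88 = 2321.57
P = 2790.32 / 2321.57 × 100 = 120.1911
Fisher = √(L × P) = √(120.2161 × 120.1911) = 120.2036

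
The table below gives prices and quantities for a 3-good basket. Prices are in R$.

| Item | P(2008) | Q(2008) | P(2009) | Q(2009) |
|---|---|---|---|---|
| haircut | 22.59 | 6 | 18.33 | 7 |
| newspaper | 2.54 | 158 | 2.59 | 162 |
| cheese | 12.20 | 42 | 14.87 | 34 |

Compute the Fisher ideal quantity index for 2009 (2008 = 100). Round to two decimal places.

92.96

Laspeyres component (base-period weights):
ΣP(2008)Q(2009) = 22.59×7 + 2.54×162 + 12.20×34 = 158.13 + 411.48 + 414.8 = 984.41
ΣP(2008)Q(2008) = 22.59×6 + 2.54×158 + 12.20×42 = 135.54 + 401.32 + 512.4 = 1049.26
L = 984.41 / 1049.26 × 100 = 93.8195
Paasche component (current-period weights):
ΣP(2009)Q(2009) = 18.33×7 + 2.59×162 + 14.87×34 = 128.31 + 419.58 + 505.58 = 1053.47
ΣP(2009)Q(2008) = 18.33×6 + 2.59×158 + 14.87×42 = 109.98 + 409.22 + 624.54 = 1143.74
P = 1053.47 / 1143.74 × 100 = 92.1075
Fisher = √(L × P) = √(93.8195 × 92.1075) = 92.9595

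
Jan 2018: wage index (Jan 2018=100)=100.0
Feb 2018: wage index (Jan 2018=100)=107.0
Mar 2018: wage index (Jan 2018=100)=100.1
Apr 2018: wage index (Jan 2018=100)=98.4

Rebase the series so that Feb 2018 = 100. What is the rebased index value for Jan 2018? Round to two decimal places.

93.46

Rebased(Jan 2018) = 100.0 / 107.0 × 100 = 93.4579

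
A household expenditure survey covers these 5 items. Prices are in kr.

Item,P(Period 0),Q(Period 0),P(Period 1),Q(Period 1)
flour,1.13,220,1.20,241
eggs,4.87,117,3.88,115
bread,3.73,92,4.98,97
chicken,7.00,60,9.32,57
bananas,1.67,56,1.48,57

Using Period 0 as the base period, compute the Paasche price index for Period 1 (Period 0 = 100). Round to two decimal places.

108.63

Paasche price index uses current-period quantities as weights.
ΣP(Period 1)·Q(Period 1) = 1.20×241 + 3.88×115 + 4.98×97 + 9.32×57 + 1.48×57 = 289.2 + 446.2 + 483.06 + 531.24 + 84.36 = 1834.06
ΣP(Period 0)·Q(Period 1) = 1.13×241 + 4.87×115 + 3.73×97 + 7.00×57 + 1.67×57 = 272.33 + 560.05 + 361.81 + 399 + 95.19 = 1688.38
Index = 1834.06 / 1688.38 × 100 = 108.6284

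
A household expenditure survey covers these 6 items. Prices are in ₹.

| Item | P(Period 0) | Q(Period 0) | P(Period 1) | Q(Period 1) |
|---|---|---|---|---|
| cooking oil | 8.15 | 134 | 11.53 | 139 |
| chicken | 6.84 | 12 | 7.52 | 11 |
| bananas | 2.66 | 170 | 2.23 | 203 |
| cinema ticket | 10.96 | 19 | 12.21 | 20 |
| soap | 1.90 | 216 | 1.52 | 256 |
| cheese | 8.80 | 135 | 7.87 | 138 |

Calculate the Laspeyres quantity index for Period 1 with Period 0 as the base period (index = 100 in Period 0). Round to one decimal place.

Laspeyres quantity index uses base-period prices as weights.
ΣP(Period 0)·Q(Period 1) = 8.15×139 + 6.84×11 + 2.66×203 + 10.96×20 + 1.90×256 + 8.80×138 = 1132.85 + 75.24 + 539.98 + 219.2 + 486.4 + 1214.4 = 3668.07
ΣP(Period 0)·Q(Period 0) = 8.15×134 + 6.84×12 + 2.66×170 + 10.96×19 + 1.90×216 + 8.80×135 = 1092.1 + 82.08 + 452.2 + 208.24 + 410.4 + 1188 = 3433.02
Index = 3668.07 / 3433.02 × 100 = 106.8467

106.8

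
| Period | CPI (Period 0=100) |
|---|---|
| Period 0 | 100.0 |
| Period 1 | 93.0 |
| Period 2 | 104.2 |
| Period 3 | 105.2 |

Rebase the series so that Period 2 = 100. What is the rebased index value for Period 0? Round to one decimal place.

Rebased(Period 0) = 100.0 / 104.2 × 100 = 95.9693

96.0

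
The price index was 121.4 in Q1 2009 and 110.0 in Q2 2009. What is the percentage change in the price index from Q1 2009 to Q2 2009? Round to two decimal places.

-9.39%

Change = (110.0 − 121.4) / 121.4 × 100
       = -11.4 / 121.4 × 100 = -9.3904%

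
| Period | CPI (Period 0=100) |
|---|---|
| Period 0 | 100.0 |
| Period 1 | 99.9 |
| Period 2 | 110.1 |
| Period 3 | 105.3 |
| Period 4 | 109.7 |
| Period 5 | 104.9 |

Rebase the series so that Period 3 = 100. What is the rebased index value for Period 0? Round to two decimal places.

Rebased(Period 0) = 100.0 / 105.3 × 100 = 94.9668

94.97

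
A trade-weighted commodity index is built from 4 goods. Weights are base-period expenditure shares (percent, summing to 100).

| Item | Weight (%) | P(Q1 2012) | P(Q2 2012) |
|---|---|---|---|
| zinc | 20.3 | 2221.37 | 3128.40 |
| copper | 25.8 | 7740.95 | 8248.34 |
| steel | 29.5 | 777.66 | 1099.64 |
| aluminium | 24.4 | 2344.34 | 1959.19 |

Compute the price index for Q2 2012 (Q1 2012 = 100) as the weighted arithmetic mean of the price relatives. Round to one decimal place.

zinc: 20.3 × (3128.40/2221.37) = 20.3 × 1.408320 = 28.5889
copper: 25.8 × (8248.34/7740.95) = 25.8 × 1.065546 = 27.4911
steel: 29.5 × (1099.64/777.66) = 29.5 × 1.414037 = 41.7141
aluminium: 24.4 × (1959.19/2344.34) = 24.4 × 0.835711 = 20.3913
Index = Σ wᵢ·(p₁ᵢ/p₀ᵢ) = 28.5889 + 27.4911 + 41.7141 + 20.3913 = 118.1854

118.2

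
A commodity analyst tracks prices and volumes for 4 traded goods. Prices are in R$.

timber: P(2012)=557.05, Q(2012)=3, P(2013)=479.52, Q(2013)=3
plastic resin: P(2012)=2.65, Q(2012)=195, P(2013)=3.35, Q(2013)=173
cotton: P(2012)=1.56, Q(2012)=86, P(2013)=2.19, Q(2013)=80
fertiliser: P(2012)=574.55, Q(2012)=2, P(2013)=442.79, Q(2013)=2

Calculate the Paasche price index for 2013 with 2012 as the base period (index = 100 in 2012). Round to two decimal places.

90.46

Paasche price index uses current-period quantities as weights.
ΣP(2013)·Q(2013) = 479.52×3 + 3.35×173 + 2.19×80 + 442.79×2 = 1438.56 + 579.55 + 175.2 + 885.58 = 3078.89
ΣP(2012)·Q(2013) = 557.05×3 + 2.65×173 + 1.56×80 + 574.55×2 = 1671.15 + 458.45 + 124.8 + 1149.1 = 3403.5
Index = 3078.89 / 3403.5 × 100 = 90.4625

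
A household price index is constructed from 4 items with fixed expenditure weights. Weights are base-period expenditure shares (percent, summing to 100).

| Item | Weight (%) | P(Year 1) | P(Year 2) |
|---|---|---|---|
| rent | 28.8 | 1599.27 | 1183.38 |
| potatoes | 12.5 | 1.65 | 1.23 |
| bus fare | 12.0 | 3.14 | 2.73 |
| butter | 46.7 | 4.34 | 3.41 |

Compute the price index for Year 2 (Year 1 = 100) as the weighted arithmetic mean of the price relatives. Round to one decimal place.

rent: 28.8 × (1183.38/1599.27) = 28.8 × 0.739950 = 21.3106
potatoes: 12.5 × (1.23/1.65) = 12.5 × 0.745455 = 9.3182
bus fare: 12.0 × (2.73/3.14) = 12.0 × 0.869427 = 10.4331
butter: 46.7 × (3.41/4.34) = 46.7 × 0.785714 = 36.6929
Index = Σ wᵢ·(p₁ᵢ/p₀ᵢ) = 21.3106 + 9.3182 + 10.4331 + 36.6929 = 77.7547

77.8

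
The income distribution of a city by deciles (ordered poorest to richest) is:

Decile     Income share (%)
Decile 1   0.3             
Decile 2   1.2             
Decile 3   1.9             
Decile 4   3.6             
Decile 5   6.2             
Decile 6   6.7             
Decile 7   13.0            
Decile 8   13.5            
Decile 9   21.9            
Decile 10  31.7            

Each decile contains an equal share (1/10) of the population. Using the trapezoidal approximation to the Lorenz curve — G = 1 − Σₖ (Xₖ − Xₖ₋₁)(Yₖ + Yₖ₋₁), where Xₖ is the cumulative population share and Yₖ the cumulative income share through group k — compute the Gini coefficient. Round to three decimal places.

Cumulative income shares Yₖ: 0.0030, 0.0150, 0.0340, 0.0700, 0.1320, 0.1990, 0.3290, 0.4640, 0.6830, 1.0000
Σ (Xₖ−Xₖ₋₁)(Yₖ+Yₖ₋₁) = (1/10)(0.0030+0.0000) + (1/10)(0.0150+0.0030) + (1/10)(0.0340+0.0150) + (1/10)(0.0700+0.0340) + (1/10)(0.1320+0.0700) + (1/10)(0.1990+0.1320) + (1/10)(0.3290+0.1990) + (1/10)(0.4640+0.3290) + (1/10)(0.6830+0.4640) + (1/10)(1.0000+0.6830)
  = 0.0003 + 0.0018 + 0.0049 + 0.0104 + 0.0202 + 0.0331 + 0.0528 + 0.0793 + 0.1147 + 0.1683 = 0.4858
G = 1 − 0.4858 = 0.5142

0.514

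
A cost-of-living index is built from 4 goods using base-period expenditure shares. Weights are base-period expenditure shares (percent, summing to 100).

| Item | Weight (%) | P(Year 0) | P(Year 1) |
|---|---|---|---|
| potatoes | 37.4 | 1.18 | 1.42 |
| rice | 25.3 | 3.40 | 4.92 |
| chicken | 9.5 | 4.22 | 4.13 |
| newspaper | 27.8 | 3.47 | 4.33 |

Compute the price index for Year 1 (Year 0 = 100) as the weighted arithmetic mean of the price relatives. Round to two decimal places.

125.60

potatoes: 37.4 × (1.42/1.18) = 37.4 × 1.203390 = 45.0068
rice: 25.3 × (4.92/3.40) = 25.3 × 1.447059 = 36.6106
chicken: 9.5 × (4.13/4.22) = 9.5 × 0.978673 = 9.2974
newspaper: 27.8 × (4.33/3.47) = 27.8 × 1.247839 = 34.6899
Index = Σ wᵢ·(p₁ᵢ/p₀ᵢ) = 45.0068 + 36.6106 + 9.2974 + 34.6899 = 125.6047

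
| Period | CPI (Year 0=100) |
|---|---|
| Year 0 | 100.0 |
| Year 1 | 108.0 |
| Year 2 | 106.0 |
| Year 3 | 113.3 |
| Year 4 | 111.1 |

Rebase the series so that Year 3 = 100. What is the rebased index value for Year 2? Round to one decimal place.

Rebased(Year 2) = 106.0 / 113.3 × 100 = 93.5569

93.6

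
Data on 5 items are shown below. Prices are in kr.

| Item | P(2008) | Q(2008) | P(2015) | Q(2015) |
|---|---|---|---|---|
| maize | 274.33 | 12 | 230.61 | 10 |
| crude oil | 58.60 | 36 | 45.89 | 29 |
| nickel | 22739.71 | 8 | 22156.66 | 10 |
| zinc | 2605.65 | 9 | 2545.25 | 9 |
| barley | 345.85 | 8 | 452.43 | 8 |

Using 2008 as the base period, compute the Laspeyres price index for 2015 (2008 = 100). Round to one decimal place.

Laspeyres price index uses base-period quantities as weights.
ΣP(2015)·Q(2008) = 230.61×12 + 45.89×36 + 22156.66×8 + 2545.25×9 + 452.43×8 = 2767.32 + 1652.04 + 177253.28 + 22907.25 + 3619.44 = 208199.33
ΣP(2008)·Q(2008) = 274.33×12 + 58.60×36 + 22739.71×8 + 2605.65×9 + 345.85×8 = 3291.96 + 2109.6 + 181917.68 + 23450.85 + 2766.8 = 213536.89
Index = 208199.33 / 213536.89 × 100 = 97.5004

97.5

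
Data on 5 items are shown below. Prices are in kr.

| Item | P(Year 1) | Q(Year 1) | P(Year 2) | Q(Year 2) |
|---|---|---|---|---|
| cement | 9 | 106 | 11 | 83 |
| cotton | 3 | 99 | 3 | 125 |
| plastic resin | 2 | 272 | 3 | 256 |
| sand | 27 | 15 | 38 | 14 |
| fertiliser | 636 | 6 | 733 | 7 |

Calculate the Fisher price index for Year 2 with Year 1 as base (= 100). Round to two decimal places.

Laspeyres component (base-period weights):
ΣP(Year 2)Q(Year 1) = 11×106 + 3×99 + 3×272 + 38×15 + 733×6 = 1166 + 297 + 816 + 570 + 4398 = 7247
ΣP(Year 1)Q(Year 1) = 9×106 + 3×99 + 2×272 + 27×15 + 636×6 = 954 + 297 + 544 + 405 + 3816 = 6016
L = 7247 / 6016 × 100 = 120.4621
Paasche component (current-period weights):
ΣP(Year 2)Q(Year 2) = 11×83 + 3×125 + 3×256 + 38×14 + 733×7 = 913 + 375 + 768 + 532 + 5131 = 7719
ΣP(Year 1)Q(Year 2) = 9×83 + 3×125 + 2×256 + 27×14 + 636×7 = 747 + 375 + 512 + 378 + 4452 = 6464
P = 7719 / 6464 × 100 = 119.4152
Fisher = √(L × P) = √(120.4621 × 119.4152) = 119.9375

119.94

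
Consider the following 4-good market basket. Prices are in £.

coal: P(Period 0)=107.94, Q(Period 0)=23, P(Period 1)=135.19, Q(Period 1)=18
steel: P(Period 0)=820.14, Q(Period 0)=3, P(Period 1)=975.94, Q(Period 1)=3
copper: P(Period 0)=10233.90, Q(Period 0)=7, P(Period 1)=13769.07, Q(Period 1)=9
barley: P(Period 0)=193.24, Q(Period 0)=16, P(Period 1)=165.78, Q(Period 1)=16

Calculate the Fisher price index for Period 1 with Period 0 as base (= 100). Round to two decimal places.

132.17

Laspeyres component (base-period weights):
ΣP(Period 1)Q(Period 0) = 135.19×23 + 975.94×3 + 13769.07×7 + 165.78×16 = 3109.37 + 2927.82 + 96383.49 + 2652.48 = 105073.16
ΣP(Period 0)Q(Period 0) = 107.94×23 + 820.14×3 + 10233.90×7 + 193.24×16 = 2482.62 + 2460.42 + 71637.3 + 3091.84 = 79672.18
L = 105073.16 / 79672.18 × 100 = 131.8819
Paasche component (current-period weights):
ΣP(Period 1)Q(Period 1) = 135.19×18 + 975.94×3 + 13769.07×9 + 165.78×16 = 2433.42 + 2927.82 + 123921.63 + 2652.48 = 131935.35
ΣP(Period 0)Q(Period 1) = 107.94×18 + 820.14×3 + 10233.90×9 + 193.24×16 = 1942.92 + 2460.42 + 92105.1 + 3091.84 = 99600.28
P = 131935.35 / 99600.28 × 100 = 132.4648
Fisher = √(L × P) = √(131.8819 × 132.4648) = 132.1730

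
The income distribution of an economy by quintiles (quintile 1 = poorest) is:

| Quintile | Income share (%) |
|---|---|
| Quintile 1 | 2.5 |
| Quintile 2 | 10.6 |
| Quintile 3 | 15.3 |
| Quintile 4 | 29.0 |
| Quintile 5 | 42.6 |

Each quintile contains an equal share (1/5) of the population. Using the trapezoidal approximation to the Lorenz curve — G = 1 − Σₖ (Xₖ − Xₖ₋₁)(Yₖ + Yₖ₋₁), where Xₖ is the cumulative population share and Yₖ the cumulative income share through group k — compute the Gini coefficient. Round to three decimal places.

Cumulative income shares Yₖ: 0.0250, 0.1310, 0.2840, 0.5740, 1.0000
Σ (Xₖ−Xₖ₋₁)(Yₖ+Yₖ₋₁) = (1/5)(0.0250+0.0000) + (1/5)(0.1310+0.0250) + (1/5)(0.2840+0.1310) + (1/5)(0.5740+0.2840) + (1/5)(1.0000+0.5740)
  = 0.0050 + 0.0312 + 0.0830 + 0.1716 + 0.3148 = 0.6056
G = 1 − 0.6056 = 0.3944

0.394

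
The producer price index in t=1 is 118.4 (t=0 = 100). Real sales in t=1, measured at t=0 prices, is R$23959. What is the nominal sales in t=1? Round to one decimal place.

Nominal = Real × (Index/100) = 23959 × (118.4/100)
        = 23959 × 1.184 = 28367.4560

28367.5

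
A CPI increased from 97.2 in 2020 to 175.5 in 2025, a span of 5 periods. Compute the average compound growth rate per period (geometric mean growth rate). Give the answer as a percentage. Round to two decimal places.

12.54%

Growth factor = (175.5/97.2)^(1/5) = (1.805556)^(1/5) = 1.125440
Growth rate = 1.125440 − 1 = 0.125440 = 12.5440%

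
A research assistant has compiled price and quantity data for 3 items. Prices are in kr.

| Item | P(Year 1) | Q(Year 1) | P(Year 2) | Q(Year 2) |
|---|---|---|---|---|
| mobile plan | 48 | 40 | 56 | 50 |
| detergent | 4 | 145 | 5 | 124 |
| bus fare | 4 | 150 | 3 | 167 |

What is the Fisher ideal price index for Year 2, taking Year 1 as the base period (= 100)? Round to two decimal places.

110.09

Laspeyres component (base-period weights):
ΣP(Year 2)Q(Year 1) = 56×40 + 5×145 + 3×150 = 2240 + 725 + 450 = 3415
ΣP(Year 1)Q(Year 1) = 48×40 + 4×145 + 4×150 = 1920 + 580 + 600 = 3100
L = 3415 / 3100 × 100 = 110.1613
Paasche component (current-period weights):
ΣP(Year 2)Q(Year 2) = 56×50 + 5×124 + 3×167 = 2800 + 620 + 501 = 3921
ΣP(Year 1)Q(Year 2) = 48×50 + 4×124 + 4×167 = 2400 + 496 + 668 = 3564
P = 3921 / 3564 × 100 = 110.0168
Fisher = √(L × P) = √(110.1613 × 110.0168) = 110.0890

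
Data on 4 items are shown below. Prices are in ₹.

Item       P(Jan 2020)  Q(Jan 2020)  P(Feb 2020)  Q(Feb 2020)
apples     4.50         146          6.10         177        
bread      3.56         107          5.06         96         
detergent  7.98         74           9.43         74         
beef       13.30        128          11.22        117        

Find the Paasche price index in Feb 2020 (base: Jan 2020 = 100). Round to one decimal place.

108.9

Paasche price index uses current-period quantities as weights.
ΣP(Feb 2020)·Q(Feb 2020) = 6.10×177 + 5.06×96 + 9.43×74 + 11.22×117 = 1079.7 + 485.76 + 697.82 + 1312.74 = 3576.02
ΣP(Jan 2020)·Q(Feb 2020) = 4.50×177 + 3.56×96 + 7.98×74 + 13.30×117 = 796.5 + 341.76 + 590.52 + 1556.1 = 3284.88
Index = 3576.02 / 3284.88 × 100 = 108.8630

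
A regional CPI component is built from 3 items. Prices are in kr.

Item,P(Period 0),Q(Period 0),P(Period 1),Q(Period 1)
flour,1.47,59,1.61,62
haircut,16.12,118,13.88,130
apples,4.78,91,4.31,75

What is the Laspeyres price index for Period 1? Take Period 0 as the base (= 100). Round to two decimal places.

Laspeyres price index uses base-period quantities as weights.
ΣP(Period 1)·Q(Period 0) = 1.61×59 + 13.88×118 + 4.31×91 = 94.99 + 1637.84 + 392.21 = 2125.04
ΣP(Period 0)·Q(Period 0) = 1.47×59 + 16.12×118 + 4.78×91 = 86.73 + 1902.16 + 434.98 = 2423.87
Index = 2125.04 / 2423.87 × 100 = 87.6714

87.67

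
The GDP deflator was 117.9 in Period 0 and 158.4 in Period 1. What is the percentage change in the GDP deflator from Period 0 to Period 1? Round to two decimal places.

34.35%

Change = (158.4 − 117.9) / 117.9 × 100
       = 40.5 / 117.9 × 100 = 34.3511%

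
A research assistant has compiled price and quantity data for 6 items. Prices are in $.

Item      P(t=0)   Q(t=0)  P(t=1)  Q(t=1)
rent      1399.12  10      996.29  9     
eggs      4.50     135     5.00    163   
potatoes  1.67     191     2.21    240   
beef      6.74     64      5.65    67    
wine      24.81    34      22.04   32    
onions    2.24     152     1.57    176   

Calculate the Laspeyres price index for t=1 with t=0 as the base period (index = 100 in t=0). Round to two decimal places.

75.06

Laspeyres price index uses base-period quantities as weights.
ΣP(t=1)·Q(t=0) = 996.29×10 + 5.00×135 + 2.21×191 + 5.65×64 + 22.04×34 + 1.57×152 = 9962.9 + 675 + 422.11 + 361.6 + 749.36 + 238.64 = 12409.61
ΣP(t=0)·Q(t=0) = 1399.12×10 + 4.50×135 + 1.67×191 + 6.74×64 + 24.81×34 + 2.24×152 = 13991.2 + 607.5 + 318.97 + 431.36 + 843.54 + 340.48 = 16533.05
Index = 12409.61 / 16533.05 × 100 = 75.0594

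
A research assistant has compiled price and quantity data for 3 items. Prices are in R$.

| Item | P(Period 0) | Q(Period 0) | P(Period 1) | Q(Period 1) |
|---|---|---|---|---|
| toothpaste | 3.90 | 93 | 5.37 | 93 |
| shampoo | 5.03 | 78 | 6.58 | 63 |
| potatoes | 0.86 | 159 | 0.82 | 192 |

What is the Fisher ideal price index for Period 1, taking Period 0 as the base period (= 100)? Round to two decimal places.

127.50

Laspeyres component (base-period weights):
ΣP(Period 1)Q(Period 0) = 5.37×93 + 6.58×78 + 0.82×159 = 499.41 + 513.24 + 130.38 = 1143.03
ΣP(Period 0)Q(Period 0) = 3.90×93 + 5.03×78 + 0.86×159 = 362.7 + 392.34 + 136.74 = 891.78
L = 1143.03 / 891.78 × 100 = 128.1740
Paasche component (current-period weights):
ΣP(Period 1)Q(Period 1) = 5.37×93 + 6.58×63 + 0.82×192 = 499.41 + 414.54 + 157.44 = 1071.39
ΣP(Period 0)Q(Period 1) = 3.90×93 + 5.03×63 + 0.86×192 = 362.7 + 316.89 + 165.12 = 844.71
P = 1071.39 / 844.71 × 100 = 126.8352
Fisher = √(L × P) = √(128.1740 × 126.8352) = 127.5029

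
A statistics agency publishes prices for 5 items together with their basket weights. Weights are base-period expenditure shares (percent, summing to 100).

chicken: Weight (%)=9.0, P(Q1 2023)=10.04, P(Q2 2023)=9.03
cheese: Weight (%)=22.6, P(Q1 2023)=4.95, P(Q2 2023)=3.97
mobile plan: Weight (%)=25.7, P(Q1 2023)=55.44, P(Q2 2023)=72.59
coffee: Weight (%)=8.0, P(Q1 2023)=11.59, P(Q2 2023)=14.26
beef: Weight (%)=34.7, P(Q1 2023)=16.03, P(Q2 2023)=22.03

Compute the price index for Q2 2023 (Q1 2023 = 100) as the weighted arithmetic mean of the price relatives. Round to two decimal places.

117.40

chicken: 9.0 × (9.03/10.04) = 9.0 × 0.899402 = 8.0946
cheese: 22.6 × (3.97/4.95) = 22.6 × 0.802020 = 18.1257
mobile plan: 25.7 × (72.59/55.44) = 25.7 × 1.309343 = 33.6501
coffee: 8.0 × (14.26/11.59) = 8.0 × 1.230371 = 9.8430
beef: 34.7 × (22.03/16.03) = 34.7 × 1.374298 = 47.6881
Index = Σ wᵢ·(p₁ᵢ/p₀ᵢ) = 8.0946 + 18.1257 + 33.6501 + 9.8430 + 47.6881 = 117.4015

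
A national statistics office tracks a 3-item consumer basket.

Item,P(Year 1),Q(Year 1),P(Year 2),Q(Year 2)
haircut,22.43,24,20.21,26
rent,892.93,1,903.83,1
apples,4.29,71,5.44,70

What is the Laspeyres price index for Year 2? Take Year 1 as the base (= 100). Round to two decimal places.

102.26

Laspeyres price index uses base-period quantities as weights.
ΣP(Year 2)·Q(Year 1) = 20.21×24 + 903.83×1 + 5.44×71 = 485.04 + 903.83 + 386.24 = 1775.11
ΣP(Year 1)·Q(Year 1) = 22.43×24 + 892.93×1 + 4.29×71 = 538.32 + 892.93 + 304.59 = 1735.84
Index = 1775.11 / 1735.84 × 100 = 102.2623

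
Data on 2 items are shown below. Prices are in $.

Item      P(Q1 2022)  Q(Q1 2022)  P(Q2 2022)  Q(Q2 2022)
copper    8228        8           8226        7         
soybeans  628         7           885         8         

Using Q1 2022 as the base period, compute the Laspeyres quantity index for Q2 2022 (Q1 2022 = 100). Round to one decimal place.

Laspeyres quantity index uses base-period prices as weights.
ΣP(Q1 2022)·Q(Q2 2022) = 8228×7 + 628×8 = 57596 + 5024 = 62620
ΣP(Q1 2022)·Q(Q1 2022) = 8228×8 + 628×7 = 65824 + 4396 = 70220
Index = 62620 / 70220 × 100 = 89.1769

89.2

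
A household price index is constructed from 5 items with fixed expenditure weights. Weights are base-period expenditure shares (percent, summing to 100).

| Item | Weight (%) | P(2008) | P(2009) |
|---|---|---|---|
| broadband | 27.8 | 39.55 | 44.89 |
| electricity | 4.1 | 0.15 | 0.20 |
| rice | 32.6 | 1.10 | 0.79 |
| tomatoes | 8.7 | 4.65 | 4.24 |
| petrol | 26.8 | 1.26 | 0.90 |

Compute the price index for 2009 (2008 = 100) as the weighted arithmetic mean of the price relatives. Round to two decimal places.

87.51

broadband: 27.8 × (44.89/39.55) = 27.8 × 1.135019 = 31.5535
electricity: 4.1 × (0.20/0.15) = 4.1 × 1.333333 = 5.4667
rice: 32.6 × (0.79/1.10) = 32.6 × 0.718182 = 23.4127
tomatoes: 8.7 × (4.24/4.65) = 8.7 × 0.911828 = 7.9329
petrol: 26.8 × (0.90/1.26) = 26.8 × 0.714286 = 19.1429
Index = Σ wᵢ·(p₁ᵢ/p₀ᵢ) = 31.5535 + 5.4667 + 23.4127 + 7.9329 + 19.1429 = 87.5087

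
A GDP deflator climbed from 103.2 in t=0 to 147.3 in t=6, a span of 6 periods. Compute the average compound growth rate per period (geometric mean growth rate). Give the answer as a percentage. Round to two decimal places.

Growth factor = (147.3/103.2)^(1/6) = (1.427326)^(1/6) = 1.061094
Growth rate = 1.061094 − 1 = 0.061094 = 6.1094%

6.11%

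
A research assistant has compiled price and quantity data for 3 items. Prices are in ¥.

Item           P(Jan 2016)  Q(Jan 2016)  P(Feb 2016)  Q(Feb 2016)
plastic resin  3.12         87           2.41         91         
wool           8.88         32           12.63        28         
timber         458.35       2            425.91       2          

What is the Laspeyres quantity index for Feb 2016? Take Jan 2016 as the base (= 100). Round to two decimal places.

98.44

Laspeyres quantity index uses base-period prices as weights.
ΣP(Jan 2016)·Q(Feb 2016) = 3.12×91 + 8.88×28 + 458.35×2 = 283.92 + 248.64 + 916.7 = 1449.26
ΣP(Jan 2016)·Q(Jan 2016) = 3.12×87 + 8.88×32 + 458.35×2 = 271.44 + 284.16 + 916.7 = 1472.3
Index = 1449.26 / 1472.3 × 100 = 98.4351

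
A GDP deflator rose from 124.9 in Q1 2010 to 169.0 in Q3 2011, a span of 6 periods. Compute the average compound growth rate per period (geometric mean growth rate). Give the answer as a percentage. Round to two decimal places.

Growth factor = (169.0/124.9)^(1/6) = (1.353082)^(1/6) = 1.051689
Growth rate = 1.051689 − 1 = 0.051689 = 5.1689%

5.17%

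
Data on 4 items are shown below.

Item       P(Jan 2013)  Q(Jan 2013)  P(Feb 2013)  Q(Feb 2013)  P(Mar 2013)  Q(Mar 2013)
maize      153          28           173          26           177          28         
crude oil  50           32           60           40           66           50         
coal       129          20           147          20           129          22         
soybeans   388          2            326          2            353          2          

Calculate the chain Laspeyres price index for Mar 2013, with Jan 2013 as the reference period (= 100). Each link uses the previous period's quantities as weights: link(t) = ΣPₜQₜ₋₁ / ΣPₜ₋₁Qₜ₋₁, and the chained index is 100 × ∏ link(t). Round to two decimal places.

Link Jan 2013→Feb 2013:
ΣP(Feb 2013)Q(Jan 2013) = 173×28 + 60×32 + 147×20 + 326×2 = 4844 + 1920 + 2940 + 652 = 10356
ΣP(Jan 2013)Q(Jan 2013) = 153×28 + 50×32 + 129×20 + 388×2 = 4284 + 1600 + 2580 + 776 = 9240
link = 10356/9240 = 1.120779
Link Feb 2013→Mar 2013:
ΣP(Mar 2013)Q(Feb 2013) = 177×26 + 66×40 + 129×20 + 353×2 = 4602 + 2640 + 2580 + 706 = 10528
ΣP(Feb 2013)Q(Feb 2013) = 173×26 + 60×40 + 147×20 + 326×2 = 4498 + 2400 + 2940 + 652 = 10490
link = 10528/10490 = 1.003622
Chained index = 100 × 1.120779 × 1.003622 = 112.4839

112.48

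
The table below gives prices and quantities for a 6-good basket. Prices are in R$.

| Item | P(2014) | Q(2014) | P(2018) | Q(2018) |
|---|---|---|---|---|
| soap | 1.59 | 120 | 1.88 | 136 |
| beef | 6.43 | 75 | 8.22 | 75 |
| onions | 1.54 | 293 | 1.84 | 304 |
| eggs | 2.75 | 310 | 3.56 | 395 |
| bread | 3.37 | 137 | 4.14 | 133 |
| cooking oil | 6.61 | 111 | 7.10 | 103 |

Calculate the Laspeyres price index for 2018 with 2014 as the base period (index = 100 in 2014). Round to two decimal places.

121.06

Laspeyres price index uses base-period quantities as weights.
ΣP(2018)·Q(2014) = 1.88×120 + 8.22×75 + 1.84×293 + 3.56×310 + 4.14×137 + 7.10×111 = 225.6 + 616.5 + 539.12 + 1103.6 + 567.18 + 788.1 = 3840.1
ΣP(2014)·Q(2014) = 1.59×120 + 6.43×75 + 1.54×293 + 2.75×310 + 3.37×137 + 6.61×111 = 190.8 + 482.25 + 451.22 + 852.5 + 461.69 + 733.71 = 3172.17
Index = 3840.1 / 3172.17 × 100 = 121.0559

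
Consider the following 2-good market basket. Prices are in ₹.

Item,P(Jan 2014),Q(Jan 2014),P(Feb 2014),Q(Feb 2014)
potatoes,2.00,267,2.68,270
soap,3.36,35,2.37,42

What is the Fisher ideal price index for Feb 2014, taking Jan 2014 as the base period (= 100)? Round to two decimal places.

121.70

Laspeyres component (base-period weights):
ΣP(Feb 2014)Q(Jan 2014) = 2.68×267 + 2.37×35 = 715.56 + 82.95 = 798.51
ΣP(Jan 2014)Q(Jan 2014) = 2.00×267 + 3.36×35 = 534 + 117.6 = 651.6
L = 798.51 / 651.6 × 100 = 122.5460
Paasche component (current-period weights):
ΣP(Feb 2014)Q(Feb 2014) = 2.68×270 + 2.37×42 = 723.6 + 99.54 = 823.14
ΣP(Jan 2014)Q(Feb 2014) = 2.00×270 + 3.36×42 = 540 + 141.12 = 681.12
P = 823.14 / 681.12 × 100 = 120.8510
Fisher = √(L × P) = √(122.5460 × 120.8510) = 121.6955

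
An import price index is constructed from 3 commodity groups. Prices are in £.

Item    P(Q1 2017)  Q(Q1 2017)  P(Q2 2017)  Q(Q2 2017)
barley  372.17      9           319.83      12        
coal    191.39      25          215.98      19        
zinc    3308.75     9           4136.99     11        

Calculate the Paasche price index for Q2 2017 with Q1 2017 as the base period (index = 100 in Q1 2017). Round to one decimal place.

120.1

Paasche price index uses current-period quantities as weights.
ΣP(Q2 2017)·Q(Q2 2017) = 319.83×12 + 215.98×19 + 4136.99×11 = 3837.96 + 4103.62 + 45506.89 = 53448.47
ΣP(Q1 2017)·Q(Q2 2017) = 372.17×12 + 191.39×19 + 3308.75×11 = 4466.04 + 3636.41 + 36396.25 = 44498.7
Index = 53448.47 / 44498.7 × 100 = 120.1124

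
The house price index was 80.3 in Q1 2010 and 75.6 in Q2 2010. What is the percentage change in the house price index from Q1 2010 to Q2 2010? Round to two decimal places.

Change = (75.6 − 80.3) / 80.3 × 100
       = -4.7 / 80.3 × 100 = -5.8531%

-5.85%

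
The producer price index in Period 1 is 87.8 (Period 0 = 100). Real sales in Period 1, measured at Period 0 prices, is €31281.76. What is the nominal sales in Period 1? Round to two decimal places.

Nominal = Real × (Index/100) = 31281.76 × (87.8/100)
        = 31281.76 × 0.878 = 27465.3853

27465.39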